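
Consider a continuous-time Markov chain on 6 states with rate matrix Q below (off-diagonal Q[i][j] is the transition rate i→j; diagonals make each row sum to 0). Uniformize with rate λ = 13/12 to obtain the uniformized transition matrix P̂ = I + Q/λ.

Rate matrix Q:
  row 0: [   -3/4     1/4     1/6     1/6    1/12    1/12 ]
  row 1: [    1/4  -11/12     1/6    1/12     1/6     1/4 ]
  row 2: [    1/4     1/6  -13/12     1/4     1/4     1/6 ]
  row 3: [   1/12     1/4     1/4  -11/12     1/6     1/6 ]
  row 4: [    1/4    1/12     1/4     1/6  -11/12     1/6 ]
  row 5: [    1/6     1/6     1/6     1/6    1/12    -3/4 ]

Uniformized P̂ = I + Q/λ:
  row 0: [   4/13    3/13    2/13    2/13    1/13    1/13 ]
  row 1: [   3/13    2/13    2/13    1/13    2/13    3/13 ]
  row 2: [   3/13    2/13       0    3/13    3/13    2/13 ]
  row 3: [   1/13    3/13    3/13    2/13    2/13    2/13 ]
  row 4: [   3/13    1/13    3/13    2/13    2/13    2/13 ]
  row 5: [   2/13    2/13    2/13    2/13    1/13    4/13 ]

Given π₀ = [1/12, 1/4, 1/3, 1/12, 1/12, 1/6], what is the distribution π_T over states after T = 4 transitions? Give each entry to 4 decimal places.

π = [0.2096, 0.1713, 0.1529, 0.1523, 0.1356, 0.1784]

t=0: π = [0.0833, 0.2500, 0.3333, 0.0833, 0.0833, 0.1667]
t=1: π = [0.2115, 0.1603, 0.1154, 0.1603, 0.1603, 0.1923]
t=2: π = [0.2076, 0.1701, 0.1607, 0.1504, 0.1317, 0.1795]
t=3: π = [0.2098, 0.1713, 0.1508, 0.1531, 0.1364, 0.1786]
t=4: π = [0.2096, 0.1713, 0.1529, 0.1523, 0.1356, 0.1784]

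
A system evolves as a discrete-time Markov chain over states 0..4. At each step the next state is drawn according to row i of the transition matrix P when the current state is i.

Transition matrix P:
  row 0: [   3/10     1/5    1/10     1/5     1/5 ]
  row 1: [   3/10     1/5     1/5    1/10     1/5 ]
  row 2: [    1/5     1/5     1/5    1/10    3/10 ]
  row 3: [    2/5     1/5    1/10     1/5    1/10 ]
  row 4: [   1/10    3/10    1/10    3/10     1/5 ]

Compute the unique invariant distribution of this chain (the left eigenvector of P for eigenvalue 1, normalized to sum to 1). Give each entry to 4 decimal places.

Balance equations π_j = Σ_i π_i·P[i][j]:
  π_0 = 3/10·π_0 + 3/10·π_1 + 1/5·π_2 + 2/5·π_3 + 1/10·π_4
  π_1 = 1/5·π_0 + 1/5·π_1 + 1/5·π_2 + 1/5·π_3 + 3/10·π_4
  π_2 = 1/10·π_0 + 1/5·π_1 + 1/5·π_2 + 1/10·π_3 + 1/10·π_4
  π_3 = 1/5·π_0 + 1/10·π_1 + 1/10·π_2 + 1/5·π_3 + 3/10·π_4
  normalize: π_0 + π_1 + π_2 + π_3 + π_4 = 1
Solving the linear system gives exactly π = [2411/9070, 1991/9070, 1229/9070, 1669/9070, 177/907].

π = [0.2658, 0.2195, 0.1355, 0.1840, 0.1951]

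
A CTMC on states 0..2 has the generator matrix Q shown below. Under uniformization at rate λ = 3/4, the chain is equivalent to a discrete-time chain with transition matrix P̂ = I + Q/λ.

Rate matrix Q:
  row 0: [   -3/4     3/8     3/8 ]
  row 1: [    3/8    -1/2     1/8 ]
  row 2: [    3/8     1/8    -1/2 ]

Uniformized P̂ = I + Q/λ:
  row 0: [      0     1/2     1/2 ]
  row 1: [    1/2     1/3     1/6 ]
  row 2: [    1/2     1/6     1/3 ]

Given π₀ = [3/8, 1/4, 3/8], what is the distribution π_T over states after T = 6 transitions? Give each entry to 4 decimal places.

t=0: π = [0.3750, 0.2500, 0.3750]
t=1: π = [0.3125, 0.3333, 0.3542]
t=2: π = [0.3438, 0.3264, 0.3299]
t=3: π = [0.3281, 0.3356, 0.3362]
t=4: π = [0.3359, 0.3320, 0.3321]
t=5: π = [0.3320, 0.3340, 0.3340]
t=6: π = [0.3340, 0.3330, 0.3330]

π = [0.3340, 0.3330, 0.3330]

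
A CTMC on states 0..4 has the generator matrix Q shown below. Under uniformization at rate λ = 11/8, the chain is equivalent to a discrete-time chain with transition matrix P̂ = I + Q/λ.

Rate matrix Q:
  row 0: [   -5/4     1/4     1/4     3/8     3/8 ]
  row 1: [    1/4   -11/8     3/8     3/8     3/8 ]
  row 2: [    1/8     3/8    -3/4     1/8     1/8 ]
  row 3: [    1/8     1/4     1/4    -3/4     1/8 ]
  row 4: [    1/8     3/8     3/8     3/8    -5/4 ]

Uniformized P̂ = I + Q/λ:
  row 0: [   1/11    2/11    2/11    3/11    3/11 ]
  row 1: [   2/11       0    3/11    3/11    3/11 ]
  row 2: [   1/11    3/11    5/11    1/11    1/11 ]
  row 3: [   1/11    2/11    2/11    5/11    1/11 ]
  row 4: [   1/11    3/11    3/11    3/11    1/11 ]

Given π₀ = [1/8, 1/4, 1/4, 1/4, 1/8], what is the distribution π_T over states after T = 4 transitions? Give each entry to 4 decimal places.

t=0: π = [0.1250, 0.2500, 0.2500, 0.2500, 0.1250]
t=1: π = [0.1136, 0.1705, 0.2841, 0.2727, 0.1591]
t=2: π = [0.1064, 0.1911, 0.2893, 0.2707, 0.1426]
t=3: π = [0.1083, 0.1863, 0.2910, 0.2693, 0.1450]
t=4: π = [0.1078, 0.1876, 0.2913, 0.2688, 0.1445]

π = [0.1078, 0.1876, 0.2913, 0.2688, 0.1445]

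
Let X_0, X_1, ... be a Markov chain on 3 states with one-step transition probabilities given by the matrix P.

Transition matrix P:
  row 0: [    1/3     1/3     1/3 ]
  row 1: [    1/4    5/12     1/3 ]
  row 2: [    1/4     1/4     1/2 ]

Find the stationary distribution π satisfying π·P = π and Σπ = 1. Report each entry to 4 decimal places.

π = [0.2727, 0.3273, 0.4000]

Balance equations π_j = Σ_i π_i·P[i][j]:
  π_0 = 1/3·π_0 + 1/4·π_1 + 1/4·π_2
  π_1 = 1/3·π_0 + 5/12·π_1 + 1/4·π_2
  normalize: π_0 + π_1 + π_2 = 1
Solving the linear system gives exactly π = [3/11, 18/55, 2/5].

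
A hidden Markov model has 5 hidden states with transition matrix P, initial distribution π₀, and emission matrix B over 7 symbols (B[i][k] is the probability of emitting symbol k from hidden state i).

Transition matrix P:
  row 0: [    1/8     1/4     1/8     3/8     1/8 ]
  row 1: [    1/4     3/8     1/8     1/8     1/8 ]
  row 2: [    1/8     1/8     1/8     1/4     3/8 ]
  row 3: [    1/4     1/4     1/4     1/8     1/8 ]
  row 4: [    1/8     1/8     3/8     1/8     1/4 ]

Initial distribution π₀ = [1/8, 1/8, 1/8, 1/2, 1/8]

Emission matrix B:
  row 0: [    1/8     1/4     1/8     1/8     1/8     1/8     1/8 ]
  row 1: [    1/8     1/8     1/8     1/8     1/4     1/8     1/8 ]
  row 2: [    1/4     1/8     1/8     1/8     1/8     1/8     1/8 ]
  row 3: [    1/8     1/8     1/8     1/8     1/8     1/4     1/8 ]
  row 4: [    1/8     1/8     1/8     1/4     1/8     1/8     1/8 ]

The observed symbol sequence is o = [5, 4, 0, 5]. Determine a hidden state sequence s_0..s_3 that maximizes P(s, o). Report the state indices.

path = [3, 1, 0, 3]

t=0: δ = [1.562e-02, 1.562e-02, 1.562e-02, 1.250e-01, 1.562e-02]  (obs o_0=5)
t=1: δ = [3.906e-03, 7.812e-03, 3.906e-03, 1.953e-03, 1.953e-03]  ψ = [3, 3, 3, 3, 3]  (obs o_1=4)
t=2: δ = [2.441e-04, 3.662e-04, 2.441e-04, 1.831e-04, 1.831e-04]  ψ = [1, 1, 1, 0, 2]  (obs o_2=0)
t=3: δ = [1.144e-05, 1.717e-05, 8.583e-06, 2.289e-05, 1.144e-05]  ψ = [1, 1, 4, 0, 2]  (obs o_3=5)
backtrack: best end state = 3; path = [3, 1, 0, 3]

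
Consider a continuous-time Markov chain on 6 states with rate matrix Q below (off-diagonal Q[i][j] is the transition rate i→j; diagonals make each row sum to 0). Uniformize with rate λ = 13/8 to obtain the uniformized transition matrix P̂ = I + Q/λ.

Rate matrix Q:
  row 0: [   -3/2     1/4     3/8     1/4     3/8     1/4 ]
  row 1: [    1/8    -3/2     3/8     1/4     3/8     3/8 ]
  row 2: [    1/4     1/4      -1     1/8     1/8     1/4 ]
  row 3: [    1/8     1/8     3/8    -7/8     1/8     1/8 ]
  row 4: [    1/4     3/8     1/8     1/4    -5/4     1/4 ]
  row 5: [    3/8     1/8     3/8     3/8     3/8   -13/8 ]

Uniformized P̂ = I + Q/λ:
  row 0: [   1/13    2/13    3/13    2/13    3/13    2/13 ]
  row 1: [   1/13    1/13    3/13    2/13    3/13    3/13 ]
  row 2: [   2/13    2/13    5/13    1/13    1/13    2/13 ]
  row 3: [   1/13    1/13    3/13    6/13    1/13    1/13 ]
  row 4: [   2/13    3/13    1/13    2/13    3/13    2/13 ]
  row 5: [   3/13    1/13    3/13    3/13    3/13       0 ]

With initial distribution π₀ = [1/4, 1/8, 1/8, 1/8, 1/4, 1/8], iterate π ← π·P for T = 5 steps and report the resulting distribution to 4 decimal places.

π = [0.1277, 0.1303, 0.2433, 0.2095, 0.1612, 0.1280]

t=0: π = [0.2500, 0.1250, 0.1250, 0.1250, 0.2500, 0.1250]
t=1: π = [0.1250, 0.1442, 0.2115, 0.1923, 0.1923, 0.1346]
t=2: π = [0.1287, 0.1324, 0.2337, 0.2071, 0.1686, 0.1294]
t=3: π = [0.1278, 0.1307, 0.2408, 0.2095, 0.1629, 0.1282]
t=4: π = [0.1277, 0.1303, 0.2427, 0.2097, 0.1615, 0.1281]
t=5: π = [0.1277, 0.1303, 0.2433, 0.2095, 0.1612, 0.1280]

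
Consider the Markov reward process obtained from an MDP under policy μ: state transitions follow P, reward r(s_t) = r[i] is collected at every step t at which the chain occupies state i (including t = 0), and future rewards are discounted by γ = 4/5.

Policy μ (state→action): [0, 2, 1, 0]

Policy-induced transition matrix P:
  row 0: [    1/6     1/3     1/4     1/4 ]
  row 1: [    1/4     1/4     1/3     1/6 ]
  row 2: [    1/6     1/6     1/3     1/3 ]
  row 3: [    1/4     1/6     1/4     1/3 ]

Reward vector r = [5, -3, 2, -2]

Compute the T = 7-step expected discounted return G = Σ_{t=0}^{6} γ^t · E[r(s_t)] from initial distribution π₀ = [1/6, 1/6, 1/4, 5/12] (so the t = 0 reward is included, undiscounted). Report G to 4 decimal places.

G = 1.2260

t=0: π = [0.1667, 0.1667, 0.2500, 0.4167], E[r] = 0.0000, γ^t·E[r] = 0.000000, running G = 0.000000
t=1: π = [0.2153, 0.2083, 0.2847, 0.2917], E[r] = 0.4375, γ^t·E[r] = 0.350000, running G = 0.350000
t=2: π = [0.2083, 0.2199, 0.2911, 0.2807], E[r] = 0.4028, γ^t·E[r] = 0.257778, running G = 0.607778
t=3: π = [0.2084, 0.2197, 0.2926, 0.2793], E[r] = 0.4093, γ^t·E[r] = 0.209556, running G = 0.817333
t=4: π = [0.2083, 0.2197, 0.2927, 0.2793], E[r] = 0.4088, γ^t·E[r] = 0.167457, running G = 0.984790
t=5: π = [0.2083, 0.2197, 0.2927, 0.2794], E[r] = 0.4089, γ^t·E[r] = 0.133987, running G = 1.118778
t=6: π = [0.2083, 0.2197, 0.2927, 0.2794], E[r] = 0.4089, γ^t·E[r] = 0.107188, running G = 1.225965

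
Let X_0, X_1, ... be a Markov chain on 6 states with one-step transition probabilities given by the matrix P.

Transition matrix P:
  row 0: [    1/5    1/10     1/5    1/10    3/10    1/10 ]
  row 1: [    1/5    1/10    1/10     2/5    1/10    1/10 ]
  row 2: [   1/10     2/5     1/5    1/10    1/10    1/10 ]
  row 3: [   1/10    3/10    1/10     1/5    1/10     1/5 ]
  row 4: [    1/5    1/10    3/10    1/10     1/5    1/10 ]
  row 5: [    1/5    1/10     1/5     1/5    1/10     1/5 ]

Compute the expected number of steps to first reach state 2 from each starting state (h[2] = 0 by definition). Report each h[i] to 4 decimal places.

h = [5.2925, 6.1935, 0.0000, 6.2109, 4.8114, 5.5015]

First-step conditioning: h[2] = 0; for i ≠ 2, h[i] = 1 + Σ_k P[i][k]·h[k].
  h[0] = 1 + 1/5·h[0] + 1/10·h[1] + 1/10·h[3] + 3/10·h[4] + 1/10·h[5]
  h[1] = 1 + 1/5·h[0] + 1/10·h[1] + 2/5·h[3] + 1/10·h[4] + 1/10·h[5]
  h[3] = 1 + 1/10·h[0] + 3/10·h[1] + 1/5·h[3] + 1/10·h[4] + 1/5·h[5]
  h[4] = 1 + 1/5·h[0] + 1/10·h[1] + 1/10·h[3] + 1/5·h[4] + 1/10·h[5]
  h[5] = 1 + 1/5·h[0] + 1/10·h[1] + 1/5·h[3] + 1/10·h[4] + 1/5·h[5]
Solving the 5×5 linear system over states ≠ 2 gives exactly h = [16412/3101, 19206/3101, 0, 19260/3101, 14920/3101, 17060/3101] (h[2] = 0 is the target).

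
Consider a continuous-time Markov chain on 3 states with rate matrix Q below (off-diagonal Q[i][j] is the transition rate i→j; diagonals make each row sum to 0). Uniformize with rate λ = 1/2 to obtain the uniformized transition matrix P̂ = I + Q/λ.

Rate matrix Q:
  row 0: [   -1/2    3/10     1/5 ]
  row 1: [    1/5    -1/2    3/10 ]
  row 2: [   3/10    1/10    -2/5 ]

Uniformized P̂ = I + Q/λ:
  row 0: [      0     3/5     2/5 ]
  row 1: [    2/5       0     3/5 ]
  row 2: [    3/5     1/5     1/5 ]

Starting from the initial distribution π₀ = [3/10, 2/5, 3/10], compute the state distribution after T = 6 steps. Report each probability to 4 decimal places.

π = [0.3405, 0.2790, 0.3805]

t=0: π = [0.3000, 0.4000, 0.3000]
t=1: π = [0.3400, 0.2400, 0.4200]
t=2: π = [0.3480, 0.2880, 0.3640]
t=3: π = [0.3336, 0.2816, 0.3848]
t=4: π = [0.3435, 0.2771, 0.3794]
t=5: π = [0.3385, 0.2820, 0.3796]
t=6: π = [0.3405, 0.2790, 0.3805]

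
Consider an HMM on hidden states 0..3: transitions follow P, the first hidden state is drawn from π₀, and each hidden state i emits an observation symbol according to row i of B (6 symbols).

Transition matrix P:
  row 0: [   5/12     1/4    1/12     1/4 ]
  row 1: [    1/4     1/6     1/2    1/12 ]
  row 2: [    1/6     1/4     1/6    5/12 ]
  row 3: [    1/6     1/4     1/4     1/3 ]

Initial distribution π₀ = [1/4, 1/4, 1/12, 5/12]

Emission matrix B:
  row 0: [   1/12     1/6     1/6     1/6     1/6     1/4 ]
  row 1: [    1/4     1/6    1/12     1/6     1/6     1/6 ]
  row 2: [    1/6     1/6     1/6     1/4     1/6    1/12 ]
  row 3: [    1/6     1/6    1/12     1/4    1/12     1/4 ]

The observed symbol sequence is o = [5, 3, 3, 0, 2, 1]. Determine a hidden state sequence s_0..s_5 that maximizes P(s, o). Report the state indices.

t=0: δ = [6.250e-02, 4.167e-02, 6.944e-03, 1.042e-01]  (obs o_0=5)
t=1: δ = [4.340e-03, 4.340e-03, 6.510e-03, 8.681e-03]  ψ = [0, 3, 3, 3]  (obs o_1=3)
t=2: δ = [3.014e-04, 3.617e-04, 5.425e-04, 7.234e-04]  ψ = [0, 3, 1, 3]  (obs o_2=3)
t=3: δ = [1.047e-05, 4.521e-05, 3.014e-05, 4.019e-05]  ψ = [0, 3, 1, 3]  (obs o_3=0)
t=4: δ = [1.884e-06, 8.372e-07, 3.768e-06, 1.116e-06]  ψ = [1, 3, 1, 3]  (obs o_4=2)
t=5: δ = [1.308e-07, 1.570e-07, 1.047e-07, 2.616e-07]  ψ = [0, 2, 2, 2]  (obs o_5=1)
backtrack: best end state = 3; path = [3, 3, 3, 1, 2, 3]

path = [3, 3, 3, 1, 2, 3]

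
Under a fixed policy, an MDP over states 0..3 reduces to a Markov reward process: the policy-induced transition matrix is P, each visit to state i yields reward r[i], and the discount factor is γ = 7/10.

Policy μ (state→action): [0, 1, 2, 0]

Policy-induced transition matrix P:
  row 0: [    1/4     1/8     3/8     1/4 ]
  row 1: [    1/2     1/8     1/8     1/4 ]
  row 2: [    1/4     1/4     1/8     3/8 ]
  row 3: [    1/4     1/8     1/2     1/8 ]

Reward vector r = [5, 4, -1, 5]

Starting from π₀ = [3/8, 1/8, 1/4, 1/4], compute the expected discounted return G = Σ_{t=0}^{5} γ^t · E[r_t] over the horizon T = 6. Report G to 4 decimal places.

t=0: π = [0.3750, 0.1250, 0.2500, 0.2500], E[r] = 3.3750, γ^t·E[r] = 3.375000, running G = 3.375000
t=1: π = [0.2813, 0.1563, 0.3125, 0.2500], E[r] = 2.9688, γ^t·E[r] = 2.078125, running G = 5.453125
t=2: π = [0.2891, 0.1641, 0.2891, 0.2578], E[r] = 3.1016, γ^t·E[r] = 1.519766, running G = 6.972891
t=3: π = [0.2910, 0.1611, 0.2939, 0.2539], E[r] = 3.0752, γ^t·E[r] = 1.054792, running G = 8.027683
t=4: π = [0.2903, 0.1617, 0.2930, 0.2550], E[r] = 3.0804, γ^t·E[r] = 0.739615, running G = 8.767297
t=5: π = [0.2904, 0.1616, 0.2932, 0.2547], E[r] = 3.0792, γ^t·E[r] = 0.517520, running G = 9.284817

G = 9.2848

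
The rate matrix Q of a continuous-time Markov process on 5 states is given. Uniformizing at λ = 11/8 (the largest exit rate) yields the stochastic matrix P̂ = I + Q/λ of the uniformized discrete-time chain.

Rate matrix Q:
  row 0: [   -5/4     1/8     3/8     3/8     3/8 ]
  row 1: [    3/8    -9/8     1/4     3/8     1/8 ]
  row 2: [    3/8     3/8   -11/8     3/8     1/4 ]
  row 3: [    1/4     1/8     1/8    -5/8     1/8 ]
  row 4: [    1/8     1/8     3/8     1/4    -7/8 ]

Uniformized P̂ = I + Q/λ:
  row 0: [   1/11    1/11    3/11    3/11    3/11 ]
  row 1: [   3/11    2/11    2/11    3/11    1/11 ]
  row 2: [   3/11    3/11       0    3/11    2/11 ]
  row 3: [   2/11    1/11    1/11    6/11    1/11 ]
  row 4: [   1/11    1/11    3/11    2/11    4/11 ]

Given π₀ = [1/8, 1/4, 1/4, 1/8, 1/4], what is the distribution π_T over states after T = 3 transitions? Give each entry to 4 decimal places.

t=0: π = [0.1250, 0.2500, 0.2500, 0.1250, 0.2500]
t=1: π = [0.1932, 0.1591, 0.1591, 0.2841, 0.2045]
t=2: π = [0.1746, 0.1343, 0.1632, 0.3316, 0.1963]
t=3: π = [0.1752, 0.1328, 0.1557, 0.3453, 0.1910]

π = [0.1752, 0.1328, 0.1557, 0.3453, 0.1910]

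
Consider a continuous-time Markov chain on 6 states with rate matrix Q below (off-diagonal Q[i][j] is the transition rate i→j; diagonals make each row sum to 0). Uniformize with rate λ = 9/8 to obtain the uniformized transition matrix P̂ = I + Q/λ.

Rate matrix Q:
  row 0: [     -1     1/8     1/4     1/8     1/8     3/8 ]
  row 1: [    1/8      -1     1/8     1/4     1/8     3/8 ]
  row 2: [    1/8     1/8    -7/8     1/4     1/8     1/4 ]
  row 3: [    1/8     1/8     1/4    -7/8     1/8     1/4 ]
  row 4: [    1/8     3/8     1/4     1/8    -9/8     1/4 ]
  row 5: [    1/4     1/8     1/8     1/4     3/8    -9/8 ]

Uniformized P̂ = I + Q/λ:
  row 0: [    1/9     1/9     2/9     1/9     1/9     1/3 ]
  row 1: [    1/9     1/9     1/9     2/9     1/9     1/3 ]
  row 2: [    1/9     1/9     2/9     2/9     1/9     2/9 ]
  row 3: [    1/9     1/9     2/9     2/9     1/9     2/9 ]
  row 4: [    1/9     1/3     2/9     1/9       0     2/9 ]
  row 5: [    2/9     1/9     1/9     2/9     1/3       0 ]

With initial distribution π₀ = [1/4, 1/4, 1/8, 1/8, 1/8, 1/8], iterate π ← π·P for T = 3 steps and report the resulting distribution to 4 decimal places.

π = [0.1329, 0.1451, 0.1850, 0.1898, 0.1377, 0.2095]

t=0: π = [0.2500, 0.2500, 0.1250, 0.1250, 0.1250, 0.1250]
t=1: π = [0.1250, 0.1389, 0.1806, 0.1806, 0.1250, 0.2500]
t=2: π = [0.1389, 0.1389, 0.1790, 0.1944, 0.1528, 0.1960]
t=3: π = [0.1329, 0.1451, 0.1850, 0.1898, 0.1377, 0.2095]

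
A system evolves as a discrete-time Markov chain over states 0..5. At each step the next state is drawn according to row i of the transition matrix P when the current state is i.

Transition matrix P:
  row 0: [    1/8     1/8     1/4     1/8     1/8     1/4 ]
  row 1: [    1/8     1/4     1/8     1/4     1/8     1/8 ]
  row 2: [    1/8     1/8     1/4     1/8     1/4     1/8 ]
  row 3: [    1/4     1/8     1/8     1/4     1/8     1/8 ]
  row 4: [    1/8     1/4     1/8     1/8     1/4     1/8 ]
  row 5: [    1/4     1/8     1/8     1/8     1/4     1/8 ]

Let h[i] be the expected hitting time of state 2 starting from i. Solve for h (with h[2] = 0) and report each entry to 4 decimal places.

h = [6.0000, 6.8550, 0.0000, 6.7481, 6.8702, 6.7634]

First-step conditioning: h[2] = 0; for i ≠ 2, h[i] = 1 + Σ_k P[i][k]·h[k].
  h[0] = 1 + 1/8·h[0] + 1/8·h[1] + 1/8·h[3] + 1/8·h[4] + 1/4·h[5]
  h[1] = 1 + 1/8·h[0] + 1/4·h[1] + 1/4·h[3] + 1/8·h[4] + 1/8·h[5]
  h[3] = 1 + 1/4·h[0] + 1/8·h[1] + 1/4·h[3] + 1/8·h[4] + 1/8·h[5]
  h[4] = 1 + 1/8·h[0] + 1/4·h[1] + 1/8·h[3] + 1/4·h[4] + 1/8·h[5]
  h[5] = 1 + 1/4·h[0] + 1/8·h[1] + 1/8·h[3] + 1/4·h[4] + 1/8·h[5]
Solving the 5×5 linear system over states ≠ 2 gives exactly h = [6, 898/131, 0, 884/131, 900/131, 886/131] (h[2] = 0 is the target).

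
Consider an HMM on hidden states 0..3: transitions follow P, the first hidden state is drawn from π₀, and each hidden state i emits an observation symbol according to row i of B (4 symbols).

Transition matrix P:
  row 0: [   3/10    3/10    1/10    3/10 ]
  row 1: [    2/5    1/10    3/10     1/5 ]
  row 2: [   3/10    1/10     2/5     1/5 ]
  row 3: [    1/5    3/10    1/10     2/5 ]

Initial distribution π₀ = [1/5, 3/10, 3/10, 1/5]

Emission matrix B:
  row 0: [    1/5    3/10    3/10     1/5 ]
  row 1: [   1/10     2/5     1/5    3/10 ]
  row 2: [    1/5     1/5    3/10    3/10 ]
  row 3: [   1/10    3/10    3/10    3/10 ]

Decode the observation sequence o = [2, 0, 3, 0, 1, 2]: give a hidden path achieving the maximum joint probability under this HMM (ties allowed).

t=0: δ = [6.000e-02, 6.000e-02, 9.000e-02, 6.000e-02]  (obs o_0=2)
t=1: δ = [5.400e-03, 1.800e-03, 7.200e-03, 2.400e-03]  ψ = [2, 0, 2, 3]  (obs o_1=0)
t=2: δ = [4.320e-04, 4.860e-04, 8.640e-04, 4.860e-04]  ψ = [2, 0, 2, 0]  (obs o_2=3)
t=3: δ = [5.184e-05, 1.458e-05, 6.912e-05, 1.944e-05]  ψ = [2, 3, 2, 3]  (obs o_3=0)
t=4: δ = [6.221e-06, 6.221e-06, 5.530e-06, 4.666e-06]  ψ = [2, 0, 2, 0]  (obs o_4=1)
t=5: δ = [7.465e-07, 3.732e-07, 6.636e-07, 5.599e-07]  ψ = [1, 0, 2, 0]  (obs o_5=2)
backtrack: best end state = 0; path = [2, 2, 2, 0, 1, 0]

path = [2, 2, 2, 0, 1, 0]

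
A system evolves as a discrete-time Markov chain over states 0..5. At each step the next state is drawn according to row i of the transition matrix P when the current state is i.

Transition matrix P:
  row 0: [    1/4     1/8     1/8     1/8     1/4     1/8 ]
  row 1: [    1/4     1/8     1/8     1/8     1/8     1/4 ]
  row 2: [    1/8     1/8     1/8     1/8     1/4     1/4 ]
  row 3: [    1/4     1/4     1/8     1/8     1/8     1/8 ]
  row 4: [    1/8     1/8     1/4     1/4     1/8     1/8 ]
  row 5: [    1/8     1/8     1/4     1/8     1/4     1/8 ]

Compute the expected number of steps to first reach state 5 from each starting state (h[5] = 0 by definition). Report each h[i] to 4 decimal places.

First-step conditioning: h[5] = 0; for i ≠ 5, h[i] = 1 + Σ_k P[i][k]·h[k].
  h[0] = 1 + 1/4·h[0] + 1/8·h[1] + 1/8·h[2] + 1/8·h[3] + 1/4·h[4]
  h[1] = 1 + 1/4·h[0] + 1/8·h[1] + 1/8·h[2] + 1/8·h[3] + 1/8·h[4]
  h[2] = 1 + 1/8·h[0] + 1/8·h[1] + 1/8·h[2] + 1/8·h[3] + 1/4·h[4]
  h[3] = 1 + 1/4·h[0] + 1/4·h[1] + 1/8·h[2] + 1/8·h[3] + 1/8·h[4]
  h[4] = 1 + 1/8·h[0] + 1/8·h[1] + 1/4·h[2] + 1/4·h[3] + 1/8·h[4]
Solving the 5×5 linear system over states ≠ 5 gives exactly h = [130/21, 38/7, 65/12, 171/28, 128/21, 0] (h[5] = 0 is the target).

h = [6.1905, 5.4286, 5.4167, 6.1071, 6.0952, 0.0000]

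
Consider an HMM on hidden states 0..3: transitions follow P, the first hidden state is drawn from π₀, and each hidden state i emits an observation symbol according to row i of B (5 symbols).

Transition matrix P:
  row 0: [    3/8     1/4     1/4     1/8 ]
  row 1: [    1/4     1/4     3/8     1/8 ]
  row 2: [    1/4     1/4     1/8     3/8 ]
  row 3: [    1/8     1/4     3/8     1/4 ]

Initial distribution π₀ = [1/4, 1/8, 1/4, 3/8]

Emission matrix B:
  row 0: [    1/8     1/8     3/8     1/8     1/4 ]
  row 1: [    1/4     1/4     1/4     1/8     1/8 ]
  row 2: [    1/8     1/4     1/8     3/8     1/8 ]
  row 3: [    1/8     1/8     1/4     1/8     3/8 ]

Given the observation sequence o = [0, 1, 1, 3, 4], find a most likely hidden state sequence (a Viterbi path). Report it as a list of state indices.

path = [3, 2, 1, 2, 3]

t=0: δ = [3.125e-02, 3.125e-02, 3.125e-02, 4.688e-02]  (obs o_0=0)
t=1: δ = [1.465e-03, 2.930e-03, 4.395e-03, 1.465e-03]  ψ = [0, 3, 3, 2]  (obs o_1=1)
t=2: δ = [1.373e-04, 2.747e-04, 2.747e-04, 2.060e-04]  ψ = [2, 2, 1, 2]  (obs o_2=1)
t=3: δ = [8.583e-06, 8.583e-06, 3.862e-05, 1.287e-05]  ψ = [1, 1, 1, 2]  (obs o_3=3)
t=4: δ = [2.414e-06, 1.207e-06, 6.035e-07, 5.431e-06]  ψ = [2, 2, 2, 2]  (obs o_4=4)
backtrack: best end state = 3; path = [3, 2, 1, 2, 3]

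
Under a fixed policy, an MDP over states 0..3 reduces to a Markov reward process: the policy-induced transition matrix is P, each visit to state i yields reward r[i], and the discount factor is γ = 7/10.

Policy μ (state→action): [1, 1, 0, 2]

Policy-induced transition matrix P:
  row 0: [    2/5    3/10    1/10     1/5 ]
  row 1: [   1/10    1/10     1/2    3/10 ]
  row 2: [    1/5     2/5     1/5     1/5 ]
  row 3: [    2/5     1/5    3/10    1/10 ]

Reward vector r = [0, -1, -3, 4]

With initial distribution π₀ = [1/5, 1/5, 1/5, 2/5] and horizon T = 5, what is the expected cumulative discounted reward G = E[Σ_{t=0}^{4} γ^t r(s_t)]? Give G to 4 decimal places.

t=0: π = [0.2000, 0.2000, 0.2000, 0.4000], E[r] = 0.8000, γ^t·E[r] = 0.800000, running G = 0.800000
t=1: π = [0.3000, 0.2400, 0.2800, 0.1800], E[r] = -0.3600, γ^t·E[r] = -0.252000, running G = 0.548000
t=2: π = [0.2720, 0.2620, 0.2600, 0.2060], E[r] = -0.2180, γ^t·E[r] = -0.106820, running G = 0.441180
t=3: π = [0.2694, 0.2530, 0.2720, 0.2056], E[r] = -0.2466, γ^t·E[r] = -0.084584, running G = 0.356596
t=4: π = [0.2697, 0.2560, 0.2695, 0.2047], E[r] = -0.2456, γ^t·E[r] = -0.058978, running G = 0.297618

G = 0.2976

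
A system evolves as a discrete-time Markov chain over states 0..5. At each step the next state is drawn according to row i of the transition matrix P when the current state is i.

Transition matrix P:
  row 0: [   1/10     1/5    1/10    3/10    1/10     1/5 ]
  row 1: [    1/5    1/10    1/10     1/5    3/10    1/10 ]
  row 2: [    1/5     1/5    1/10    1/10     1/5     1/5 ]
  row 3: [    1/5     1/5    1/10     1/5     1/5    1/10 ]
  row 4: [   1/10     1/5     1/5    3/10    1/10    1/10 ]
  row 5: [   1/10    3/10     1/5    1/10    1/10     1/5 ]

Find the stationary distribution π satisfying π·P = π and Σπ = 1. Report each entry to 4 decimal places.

Balance equations π_j = Σ_i π_i·P[i][j]:
  π_0 = 1/10·π_0 + 1/5·π_1 + 1/5·π_2 + 1/5·π_3 + 1/10·π_4 + 1/10·π_5
  π_1 = 1/5·π_0 + 1/10·π_1 + 1/5·π_2 + 1/5·π_3 + 1/5·π_4 + 3/10·π_5
  π_2 = 1/10·π_0 + 1/10·π_1 + 1/10·π_2 + 1/10·π_3 + 1/5·π_4 + 1/5·π_5
  π_3 = 3/10·π_0 + 1/5·π_1 + 1/10·π_2 + 1/5·π_3 + 3/10·π_4 + 1/10·π_5
  π_4 = 1/10·π_0 + 3/10·π_1 + 1/5·π_2 + 1/5·π_3 + 1/10·π_4 + 1/10·π_5
  normalize: π_0 + π_1 + π_2 + π_3 + π_4 + π_5 = 1
Solving the linear system gives exactly π = [6059/39563, 23120/118689, 5204/39563, 24349/118689, 20489/118689, 16942/118689].

π = [0.1531, 0.1948, 0.1315, 0.2051, 0.1726, 0.1427]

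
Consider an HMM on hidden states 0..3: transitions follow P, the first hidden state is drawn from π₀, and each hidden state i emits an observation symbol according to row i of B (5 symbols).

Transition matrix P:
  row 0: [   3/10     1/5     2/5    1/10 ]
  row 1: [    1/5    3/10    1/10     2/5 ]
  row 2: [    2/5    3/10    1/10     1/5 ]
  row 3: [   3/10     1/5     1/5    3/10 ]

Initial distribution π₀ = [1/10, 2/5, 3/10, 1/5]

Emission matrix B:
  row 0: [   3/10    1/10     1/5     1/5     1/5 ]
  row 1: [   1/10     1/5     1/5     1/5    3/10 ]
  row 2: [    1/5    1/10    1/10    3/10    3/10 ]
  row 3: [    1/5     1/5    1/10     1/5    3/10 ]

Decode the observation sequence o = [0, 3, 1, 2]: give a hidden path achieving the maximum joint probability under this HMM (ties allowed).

path = [2, 1, 3, 0]

t=0: δ = [3.000e-02, 4.000e-02, 6.000e-02, 4.000e-02]  (obs o_0=0)
t=1: δ = [4.800e-03, 3.600e-03, 3.600e-03, 3.200e-03]  ψ = [2, 2, 0, 1]  (obs o_1=3)
t=2: δ = [1.440e-04, 2.160e-04, 1.920e-04, 2.880e-04]  ψ = [0, 1, 0, 1]  (obs o_2=1)
t=3: δ = [1.728e-05, 1.296e-05, 5.760e-06, 8.640e-06]  ψ = [3, 1, 0, 1]  (obs o_3=2)
backtrack: best end state = 0; path = [2, 1, 3, 0]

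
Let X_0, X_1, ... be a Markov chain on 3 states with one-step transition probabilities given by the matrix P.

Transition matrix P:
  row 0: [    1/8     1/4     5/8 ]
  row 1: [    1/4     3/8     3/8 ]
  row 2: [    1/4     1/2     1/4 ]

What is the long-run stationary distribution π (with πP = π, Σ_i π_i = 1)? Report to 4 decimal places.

Balance equations π_j = Σ_i π_i·P[i][j]:
  π_0 = 1/8·π_0 + 1/4·π_1 + 1/4·π_2
  π_1 = 1/4·π_0 + 3/8·π_1 + 1/2·π_2
  normalize: π_0 + π_1 + π_2 = 1
Solving the linear system gives exactly π = [2/9, 32/81, 31/81].

π = [0.2222, 0.3951, 0.3827]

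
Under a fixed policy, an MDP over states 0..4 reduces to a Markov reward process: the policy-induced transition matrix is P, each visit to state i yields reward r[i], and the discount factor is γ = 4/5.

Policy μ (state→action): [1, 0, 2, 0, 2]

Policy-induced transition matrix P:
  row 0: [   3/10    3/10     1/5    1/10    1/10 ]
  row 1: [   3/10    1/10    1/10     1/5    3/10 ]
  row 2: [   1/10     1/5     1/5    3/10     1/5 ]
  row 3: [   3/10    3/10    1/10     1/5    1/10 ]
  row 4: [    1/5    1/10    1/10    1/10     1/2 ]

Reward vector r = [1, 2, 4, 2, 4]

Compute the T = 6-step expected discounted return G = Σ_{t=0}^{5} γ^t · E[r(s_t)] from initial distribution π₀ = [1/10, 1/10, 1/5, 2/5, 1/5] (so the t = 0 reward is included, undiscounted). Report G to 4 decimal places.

G = 9.4443

t=0: π = [0.1000, 0.1000, 0.2000, 0.4000, 0.2000], E[r] = 2.7000, γ^t·E[r] = 2.700000, running G = 2.700000
t=1: π = [0.2400, 0.2200, 0.1300, 0.1900, 0.2200], E[r] = 2.4600, γ^t·E[r] = 1.968000, running G = 4.668000
t=2: π = [0.2520, 0.1990, 0.1370, 0.1670, 0.2450], E[r] = 2.5120, γ^t·E[r] = 1.607680, running G = 6.275680
t=3: π = [0.2481, 0.1975, 0.1389, 0.1640, 0.2515], E[r] = 2.5327, γ^t·E[r] = 1.296742, running G = 7.572422
t=4: π = [0.2471, 0.1963, 0.1387, 0.1639, 0.2540], E[r] = 2.5383, γ^t·E[r] = 1.039692, running G = 8.612114
t=5: π = [0.2469, 0.1961, 0.1386, 0.1638, 0.2547], E[r] = 2.5397, γ^t·E[r] = 0.832225, running G = 9.444339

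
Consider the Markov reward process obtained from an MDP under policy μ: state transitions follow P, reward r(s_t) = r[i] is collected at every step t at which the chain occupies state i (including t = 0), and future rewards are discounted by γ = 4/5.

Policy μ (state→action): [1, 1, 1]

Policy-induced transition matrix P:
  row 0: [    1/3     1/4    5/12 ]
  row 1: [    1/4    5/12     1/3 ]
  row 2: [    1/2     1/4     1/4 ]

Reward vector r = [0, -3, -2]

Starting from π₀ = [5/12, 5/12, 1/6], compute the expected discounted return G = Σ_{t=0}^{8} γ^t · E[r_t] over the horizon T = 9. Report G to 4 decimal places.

t=0: π = [0.4167, 0.4167, 0.1667], E[r] = -1.5833, γ^t·E[r] = -1.583333, running G = -1.583333
t=1: π = [0.3264, 0.3194, 0.3542], E[r] = -1.6667, γ^t·E[r] = -1.333333, running G = -2.916667
t=2: π = [0.3657, 0.3032, 0.3310], E[r] = -1.5718, γ^t·E[r] = -1.005926, running G = -3.922593
t=3: π = [0.3632, 0.3005, 0.3362], E[r] = -1.5741, γ^t·E[r] = -0.805926, running G = -4.728519
t=4: π = [0.3643, 0.3001, 0.3356], E[r] = -1.5714, γ^t·E[r] = -0.643661, running G = -5.372179
t=5: π = [0.3643, 0.3000, 0.3357], E[r] = -1.5715, γ^t·E[r] = -0.514950, running G = -5.887129
t=6: π = [0.3643, 0.3000, 0.3357], E[r] = -1.5714, γ^t·E[r] = -0.411941, running G = -6.299070
t=7: π = [0.3643, 0.3000, 0.3357], E[r] = -1.5714, γ^t·E[r] = -0.329553, running G = -6.628623
t=8: π = [0.3643, 0.3000, 0.3357], E[r] = -1.5714, γ^t·E[r] = -0.263642, running G = -6.892265

G = -6.8923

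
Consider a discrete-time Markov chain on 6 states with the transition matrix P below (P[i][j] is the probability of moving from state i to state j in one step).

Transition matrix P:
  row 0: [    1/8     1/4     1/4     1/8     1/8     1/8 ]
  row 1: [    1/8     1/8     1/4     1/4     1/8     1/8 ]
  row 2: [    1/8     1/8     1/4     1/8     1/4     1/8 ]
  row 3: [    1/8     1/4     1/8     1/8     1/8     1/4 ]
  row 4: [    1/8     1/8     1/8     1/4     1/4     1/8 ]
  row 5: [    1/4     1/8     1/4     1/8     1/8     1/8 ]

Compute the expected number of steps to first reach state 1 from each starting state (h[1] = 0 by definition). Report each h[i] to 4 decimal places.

h = [5.4284, 0.0000, 6.1901, 5.4180, 6.0935, 6.1069]

First-step conditioning: h[1] = 0; for i ≠ 1, h[i] = 1 + Σ_k P[i][k]·h[k].
  h[0] = 1 + 1/8·h[0] + 1/4·h[2] + 1/8·h[3] + 1/8·h[4] + 1/8·h[5]
  h[2] = 1 + 1/8·h[0] + 1/4·h[2] + 1/8·h[3] + 1/4·h[4] + 1/8·h[5]
  h[3] = 1 + 1/8·h[0] + 1/8·h[2] + 1/8·h[3] + 1/8·h[4] + 1/4·h[5]
  h[4] = 1 + 1/8·h[0] + 1/8·h[2] + 1/4·h[3] + 1/4·h[4] + 1/8·h[5]
  h[5] = 1 + 1/4·h[0] + 1/4·h[2] + 1/8·h[3] + 1/8·h[4] + 1/8·h[5]
Solving the 5×5 linear system over states ≠ 1 gives exactly h = [7312/1347, 0, 8338/1347, 7298/1347, 2736/449, 2742/449] (h[1] = 0 is the target).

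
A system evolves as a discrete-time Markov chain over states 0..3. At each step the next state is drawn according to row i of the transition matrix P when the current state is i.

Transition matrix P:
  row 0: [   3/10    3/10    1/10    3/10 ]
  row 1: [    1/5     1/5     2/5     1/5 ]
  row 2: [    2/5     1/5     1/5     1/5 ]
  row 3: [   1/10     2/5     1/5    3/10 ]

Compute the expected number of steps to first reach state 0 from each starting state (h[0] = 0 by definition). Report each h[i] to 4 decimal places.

First-step conditioning: h[0] = 0; for i ≠ 0, h[i] = 1 + Σ_k P[i][k]·h[k].
  h[1] = 1 + 1/5·h[1] + 2/5·h[2] + 1/5·h[3]
  h[2] = 1 + 1/5·h[1] + 1/5·h[2] + 1/5·h[3]
  h[3] = 1 + 2/5·h[1] + 1/5·h[2] + 3/10·h[3]
Solving the 3×3 linear system over states ≠ 0 gives exactly h = [0, 135/32, 225/64, 155/32] (h[0] = 0 is the target).

h = [0.0000, 4.2188, 3.5156, 4.8438]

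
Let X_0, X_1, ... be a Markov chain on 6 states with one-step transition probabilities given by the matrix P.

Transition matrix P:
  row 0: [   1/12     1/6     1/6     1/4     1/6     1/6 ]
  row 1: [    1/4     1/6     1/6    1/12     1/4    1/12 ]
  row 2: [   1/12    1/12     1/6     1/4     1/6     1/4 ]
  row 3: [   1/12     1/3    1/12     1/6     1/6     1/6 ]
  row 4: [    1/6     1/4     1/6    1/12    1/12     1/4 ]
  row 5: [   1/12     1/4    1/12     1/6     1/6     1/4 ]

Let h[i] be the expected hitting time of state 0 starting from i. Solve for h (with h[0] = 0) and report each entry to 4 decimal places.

h = [0.0000, 6.2652, 7.6294, 7.3301, 6.8787, 7.4269]

First-step conditioning: h[0] = 0; for i ≠ 0, h[i] = 1 + Σ_k P[i][k]·h[k].
  h[1] = 1 + 1/6·h[1] + 1/6·h[2] + 1/12·h[3] + 1/4·h[4] + 1/12·h[5]
  h[2] = 1 + 1/12·h[1] + 1/6·h[2] + 1/4·h[3] + 1/6·h[4] + 1/4·h[5]
  h[3] = 1 + 1/3·h[1] + 1/12·h[2] + 1/6·h[3] + 1/6·h[4] + 1/6·h[5]
  h[4] = 1 + 1/4·h[1] + 1/6·h[2] + 1/12·h[3] + 1/12·h[4] + 1/4·h[5]
  h[5] = 1 + 1/4·h[1] + 1/12·h[2] + 1/6·h[3] + 1/6·h[4] + 1/4·h[5]
Solving the 5×5 linear system over states ≠ 0 gives exactly h = [0, 76880/12271, 93620/12271, 89948/12271, 84408/12271, 91136/12271] (h[0] = 0 is the target).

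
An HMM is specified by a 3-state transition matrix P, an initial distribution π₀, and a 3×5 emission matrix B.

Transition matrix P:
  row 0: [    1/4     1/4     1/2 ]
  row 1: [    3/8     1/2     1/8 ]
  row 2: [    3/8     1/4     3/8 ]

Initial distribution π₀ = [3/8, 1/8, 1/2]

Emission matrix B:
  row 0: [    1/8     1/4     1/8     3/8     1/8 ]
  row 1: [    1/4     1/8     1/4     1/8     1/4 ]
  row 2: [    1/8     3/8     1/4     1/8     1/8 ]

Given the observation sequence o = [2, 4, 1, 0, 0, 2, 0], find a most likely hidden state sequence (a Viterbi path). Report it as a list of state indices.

t=0: δ = [4.688e-02, 3.125e-02, 1.250e-01]  (obs o_0=2)
t=1: δ = [5.859e-03, 7.812e-03, 5.859e-03]  ψ = [2, 2, 2]  (obs o_1=4)
t=2: δ = [7.324e-04, 4.883e-04, 1.099e-03]  ψ = [1, 1, 0]  (obs o_2=1)
t=3: δ = [5.150e-05, 6.866e-05, 5.150e-05]  ψ = [2, 2, 2]  (obs o_3=0)
t=4: δ = [3.219e-06, 8.583e-06, 3.219e-06]  ψ = [1, 1, 0]  (obs o_4=0)
t=5: δ = [4.023e-07, 1.073e-06, 4.023e-07]  ψ = [1, 1, 0]  (obs o_5=2)
t=6: δ = [5.029e-08, 1.341e-07, 2.515e-08]  ψ = [1, 1, 0]  (obs o_6=0)
backtrack: best end state = 1; path = [2, 0, 2, 1, 1, 1, 1]

path = [2, 0, 2, 1, 1, 1, 1]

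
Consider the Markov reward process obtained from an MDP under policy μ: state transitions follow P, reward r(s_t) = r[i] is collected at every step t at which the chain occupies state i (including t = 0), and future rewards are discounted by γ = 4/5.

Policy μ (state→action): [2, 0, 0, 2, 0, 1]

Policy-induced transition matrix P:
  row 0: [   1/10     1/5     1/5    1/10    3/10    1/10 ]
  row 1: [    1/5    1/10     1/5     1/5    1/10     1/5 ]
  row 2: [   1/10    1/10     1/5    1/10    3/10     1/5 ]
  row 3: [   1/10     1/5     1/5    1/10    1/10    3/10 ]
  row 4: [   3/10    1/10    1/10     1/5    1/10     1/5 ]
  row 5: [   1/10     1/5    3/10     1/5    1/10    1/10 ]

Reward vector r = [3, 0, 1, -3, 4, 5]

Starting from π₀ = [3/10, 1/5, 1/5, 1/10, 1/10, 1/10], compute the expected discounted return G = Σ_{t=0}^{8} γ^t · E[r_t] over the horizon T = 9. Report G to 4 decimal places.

G = 7.7027

t=0: π = [0.3000, 0.2000, 0.2000, 0.1000, 0.1000, 0.1000], E[r] = 1.7000, γ^t·E[r] = 1.700000, running G = 1.700000
t=1: π = [0.1400, 0.1500, 0.2000, 0.1400, 0.2000, 0.1700], E[r] = 1.8500, γ^t·E[r] = 1.480000, running G = 3.180000
t=2: π = [0.1550, 0.1450, 0.1970, 0.1520, 0.1680, 0.1830], E[r] = 1.7930, γ^t·E[r] = 1.147520, running G = 4.327520
t=3: π = [0.1481, 0.1490, 0.2015, 0.1496, 0.1704, 0.1814], E[r] = 1.7856, γ^t·E[r] = 0.914227, running G = 5.241747
t=4: π = [0.1490, 0.1479, 0.2011, 0.1501, 0.1699, 0.1820], E[r] = 1.7875, γ^t·E[r] = 0.732172, running G = 5.973919
t=5: π = [0.1488, 0.1481, 0.2012, 0.1500, 0.1700, 0.1819], E[r] = 1.7872, γ^t·E[r] = 0.585627, running G = 6.559546
t=6: π = [0.1488, 0.1481, 0.2012, 0.1500, 0.1700, 0.1819], E[r] = 1.7873, γ^t·E[r] = 0.468519, running G = 7.028065
t=7: π = [0.1488, 0.1481, 0.2012, 0.1500, 0.1700, 0.1819], E[r] = 1.7872, γ^t·E[r] = 0.374813, running G = 7.402878
t=8: π = [0.1488, 0.1481, 0.2012, 0.1500, 0.1700, 0.1819], E[r] = 1.7872, γ^t·E[r] = 0.299850, running G = 7.702728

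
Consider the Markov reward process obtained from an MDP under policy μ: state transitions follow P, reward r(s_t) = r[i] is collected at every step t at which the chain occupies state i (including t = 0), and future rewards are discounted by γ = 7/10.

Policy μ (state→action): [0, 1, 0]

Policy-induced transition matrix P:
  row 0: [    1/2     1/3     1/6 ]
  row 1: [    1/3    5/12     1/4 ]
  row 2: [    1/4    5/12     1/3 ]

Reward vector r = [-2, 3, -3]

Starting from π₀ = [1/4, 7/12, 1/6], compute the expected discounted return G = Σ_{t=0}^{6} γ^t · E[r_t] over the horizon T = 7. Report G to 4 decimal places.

t=0: π = [0.2500, 0.5833, 0.1667], E[r] = 0.7500, γ^t·E[r] = 0.750000, running G = 0.750000
t=1: π = [0.3611, 0.3958, 0.2431], E[r] = -0.2639, γ^t·E[r] = -0.184722, running G = 0.565278
t=2: π = [0.3733, 0.3866, 0.2402], E[r] = -0.3073, γ^t·E[r] = -0.150573, running G = 0.414705
t=3: π = [0.3755, 0.3856, 0.2389], E[r] = -0.3111, γ^t·E[r] = -0.106708, running G = 0.307997
t=4: π = [0.3760, 0.3854, 0.2386], E[r] = -0.3118, γ^t·E[r] = -0.074852, running G = 0.233145
t=5: π = [0.3761, 0.3853, 0.2386], E[r] = -0.3119, γ^t·E[r] = -0.052419, running G = 0.180726
t=6: π = [0.3761, 0.3853, 0.2385], E[r] = -0.3119, γ^t·E[r] = -0.036697, running G = 0.144029

G = 0.1440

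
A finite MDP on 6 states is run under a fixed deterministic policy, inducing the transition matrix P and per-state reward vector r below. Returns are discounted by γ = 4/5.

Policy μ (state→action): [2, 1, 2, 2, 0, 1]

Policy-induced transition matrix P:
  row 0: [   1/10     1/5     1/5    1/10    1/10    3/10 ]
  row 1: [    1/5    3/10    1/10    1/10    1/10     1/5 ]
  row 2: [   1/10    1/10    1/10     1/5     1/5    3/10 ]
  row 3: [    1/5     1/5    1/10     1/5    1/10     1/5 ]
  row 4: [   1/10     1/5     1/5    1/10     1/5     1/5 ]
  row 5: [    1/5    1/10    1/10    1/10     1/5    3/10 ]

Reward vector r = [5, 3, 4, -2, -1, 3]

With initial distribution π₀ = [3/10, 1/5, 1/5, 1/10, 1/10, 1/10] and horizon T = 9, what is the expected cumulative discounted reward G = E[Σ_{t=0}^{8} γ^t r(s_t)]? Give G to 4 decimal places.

G = 10.2263

t=0: π = [0.3000, 0.2000, 0.2000, 0.1000, 0.1000, 0.1000], E[r] = 2.9000, γ^t·E[r] = 2.900000, running G = 2.900000
t=1: π = [0.1400, 0.1900, 0.1400, 0.1300, 0.1400, 0.2600], E[r] = 2.2100, γ^t·E[r] = 1.768000, running G = 4.668000
t=2: π = [0.1580, 0.1790, 0.1280, 0.1270, 0.1540, 0.2540], E[r] = 2.1930, γ^t·E[r] = 1.403520, running G = 6.071520
t=3: π = [0.1560, 0.1797, 0.1312, 0.1255, 0.1536, 0.2540], E[r] = 2.2013, γ^t·E[r] = 1.127066, running G = 7.198586
t=4: π = [0.1559, 0.1795, 0.1310, 0.1257, 0.1539, 0.2541], E[r] = 2.1989, γ^t·E[r] = 0.900682, running G = 8.099267
t=5: π = [0.1559, 0.1794, 0.1310, 0.1257, 0.1539, 0.2541], E[r] = 2.1989, γ^t·E[r] = 0.720545, running G = 8.819812
t=6: π = [0.1559, 0.1794, 0.1310, 0.1257, 0.1539, 0.2541], E[r] = 2.1989, γ^t·E[r] = 0.576431, running G = 9.396243
t=7: π = [0.1559, 0.1794, 0.1310, 0.1257, 0.1539, 0.2541], E[r] = 2.1989, γ^t·E[r] = 0.461144, running G = 9.857388
t=8: π = [0.1559, 0.1794, 0.1310, 0.1257, 0.1539, 0.2541], E[r] = 2.1989, γ^t·E[r] = 0.368915, running G = 10.226303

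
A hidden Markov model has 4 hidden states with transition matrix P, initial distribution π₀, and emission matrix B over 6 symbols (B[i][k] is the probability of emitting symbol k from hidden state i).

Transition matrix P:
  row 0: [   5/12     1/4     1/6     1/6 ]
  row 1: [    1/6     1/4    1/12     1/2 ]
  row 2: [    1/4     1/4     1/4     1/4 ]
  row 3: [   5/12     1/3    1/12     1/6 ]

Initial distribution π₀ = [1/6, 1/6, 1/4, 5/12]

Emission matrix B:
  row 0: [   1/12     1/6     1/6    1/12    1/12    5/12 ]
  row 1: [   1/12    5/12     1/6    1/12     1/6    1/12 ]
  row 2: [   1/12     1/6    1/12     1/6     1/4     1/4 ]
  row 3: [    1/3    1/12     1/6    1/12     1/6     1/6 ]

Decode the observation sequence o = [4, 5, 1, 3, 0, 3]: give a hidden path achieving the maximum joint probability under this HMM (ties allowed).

path = [3, 0, 1, 1, 3, 0]

t=0: δ = [1.389e-02, 2.778e-02, 6.250e-02, 6.944e-02]  (obs o_0=4)
t=1: δ = [1.206e-02, 1.929e-03, 3.906e-03, 2.604e-03]  ψ = [3, 3, 2, 2]  (obs o_1=5)
t=2: δ = [8.372e-04, 1.256e-03, 3.349e-04, 1.674e-04]  ψ = [0, 0, 0, 0]  (obs o_2=1)
t=3: δ = [2.907e-05, 2.616e-05, 2.326e-05, 5.233e-05]  ψ = [0, 1, 0, 1]  (obs o_3=3)
t=4: δ = [1.817e-06, 1.454e-06, 4.845e-07, 4.361e-06]  ψ = [3, 3, 2, 1]  (obs o_4=0)
t=5: δ = [1.514e-07, 1.211e-07, 6.056e-08, 6.056e-08]  ψ = [3, 3, 3, 1]  (obs o_5=3)
backtrack: best end state = 0; path = [3, 0, 1, 1, 3, 0]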